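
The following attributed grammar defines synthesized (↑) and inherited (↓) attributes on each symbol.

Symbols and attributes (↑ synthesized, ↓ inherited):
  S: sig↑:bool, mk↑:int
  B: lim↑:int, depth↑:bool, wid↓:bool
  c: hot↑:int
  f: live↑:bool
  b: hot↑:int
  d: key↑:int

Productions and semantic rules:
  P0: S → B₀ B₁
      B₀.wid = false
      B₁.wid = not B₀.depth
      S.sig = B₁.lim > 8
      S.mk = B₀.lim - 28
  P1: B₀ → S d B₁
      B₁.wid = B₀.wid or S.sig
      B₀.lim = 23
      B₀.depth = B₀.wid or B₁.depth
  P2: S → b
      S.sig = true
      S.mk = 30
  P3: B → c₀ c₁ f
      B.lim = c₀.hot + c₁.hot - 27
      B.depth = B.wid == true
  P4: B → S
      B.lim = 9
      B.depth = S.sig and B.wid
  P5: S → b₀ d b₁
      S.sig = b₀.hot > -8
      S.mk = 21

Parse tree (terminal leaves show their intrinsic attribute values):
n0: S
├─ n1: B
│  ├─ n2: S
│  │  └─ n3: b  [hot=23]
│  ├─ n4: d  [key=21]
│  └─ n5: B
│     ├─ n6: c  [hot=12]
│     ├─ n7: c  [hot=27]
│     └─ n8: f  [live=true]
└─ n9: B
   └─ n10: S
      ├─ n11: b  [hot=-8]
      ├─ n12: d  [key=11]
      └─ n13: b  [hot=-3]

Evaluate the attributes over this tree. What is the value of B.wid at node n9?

false

1. n1.wid = false  [false]
2. n3.hot = 23  [terminal]
3. n2.sig = true  [true]
4. n2.mk = 30  [30]
5. n4.key = 21  [terminal]
6. n5.wid = true  [B₀.wid or S.sig]
7. n6.hot = 12  [terminal]
8. n7.hot = 27  [terminal]
9. n8.live = true  [terminal]
10. n5.lim = 12  [c₀.hot + c₁.hot - 27]
11. n5.depth = true  [B.wid == true]
12. n1.lim = 23  [23]
13. n1.depth = true  [B₀.wid or B₁.depth]
14. n9.wid = false  [not B₀.depth]
15. n11.hot = -8  [terminal]
16. n12.key = 11  [terminal]
17. n13.hot = -3  [terminal]
18. n10.sig = false  [b₀.hot > -8]
19. n10.mk = 21  [21]
20. n9.lim = 9  [9]
21. n9.depth = false  [S.sig and B.wid]
22. n0.sig = true  [B₁.lim > 8]
23. n0.mk = -5  [B₀.lim - 28]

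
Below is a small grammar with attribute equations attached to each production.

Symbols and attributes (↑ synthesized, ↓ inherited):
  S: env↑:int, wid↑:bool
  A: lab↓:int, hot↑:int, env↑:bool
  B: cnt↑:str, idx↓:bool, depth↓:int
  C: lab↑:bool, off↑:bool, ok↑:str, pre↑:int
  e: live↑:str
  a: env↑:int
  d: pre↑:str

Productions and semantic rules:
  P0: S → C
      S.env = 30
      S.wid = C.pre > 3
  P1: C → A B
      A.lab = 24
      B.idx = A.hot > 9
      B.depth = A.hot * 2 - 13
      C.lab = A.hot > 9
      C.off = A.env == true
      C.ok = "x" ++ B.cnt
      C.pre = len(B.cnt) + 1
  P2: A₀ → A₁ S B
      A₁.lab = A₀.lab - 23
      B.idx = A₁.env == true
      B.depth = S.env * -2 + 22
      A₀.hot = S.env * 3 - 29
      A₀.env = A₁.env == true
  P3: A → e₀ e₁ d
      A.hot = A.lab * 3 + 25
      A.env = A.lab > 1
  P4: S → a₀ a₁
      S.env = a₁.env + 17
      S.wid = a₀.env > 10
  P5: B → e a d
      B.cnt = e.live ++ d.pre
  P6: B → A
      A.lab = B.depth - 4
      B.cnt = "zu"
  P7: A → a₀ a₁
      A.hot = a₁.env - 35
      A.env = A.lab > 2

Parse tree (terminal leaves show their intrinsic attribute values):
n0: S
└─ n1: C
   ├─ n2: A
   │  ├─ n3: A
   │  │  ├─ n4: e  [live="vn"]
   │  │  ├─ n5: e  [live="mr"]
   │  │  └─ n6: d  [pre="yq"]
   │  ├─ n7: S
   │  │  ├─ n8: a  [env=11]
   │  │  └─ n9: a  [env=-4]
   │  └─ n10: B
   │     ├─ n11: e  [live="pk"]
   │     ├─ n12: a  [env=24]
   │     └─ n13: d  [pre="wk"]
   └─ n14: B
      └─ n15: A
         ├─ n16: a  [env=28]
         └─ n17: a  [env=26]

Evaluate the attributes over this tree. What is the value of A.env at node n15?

1. n2.lab = 24  [24]
2. n3.lab = 1  [A₀.lab - 23]
3. n4.live = "vn"  [terminal]
4. n5.live = "mr"  [terminal]
5. n6.pre = "yq"  [terminal]
6. n3.hot = 28  [A.lab * 3 + 25]
7. n3.env = false  [A.lab > 1]
8. n8.env = 11  [terminal]
9. n9.env = -4  [terminal]
10. n7.env = 13  [a₁.env + 17]
11. n7.wid = true  [a₀.env > 10]
12. n10.idx = false  [A₁.env == true]
13. n10.depth = -4  [S.env * -2 + 22]
14. n11.live = "pk"  [terminal]
15. n12.env = 24  [terminal]
16. n13.pre = "wk"  [terminal]
17. n10.cnt = "pkwk"  [e.live ++ d.pre]
18. n2.hot = 10  [S.env * 3 - 29]
19. n2.env = false  [A₁.env == true]
20. n14.idx = true  [A.hot > 9]
21. n14.depth = 7  [A.hot * 2 - 13]
22. n15.lab = 3  [B.depth - 4]
23. n16.env = 28  [terminal]
24. n17.env = 26  [terminal]
25. n15.hot = -9  [a₁.env - 35]
26. n15.env = true  [A.lab > 2]
27. n14.cnt = "zu"  ["zu"]
28. n1.lab = true  [A.hot > 9]
29. n1.off = false  [A.env == true]
30. n1.ok = "xzu"  ["x" ++ B.cnt]
31. n1.pre = 3  [len(B.cnt) + 1]
32. n0.env = 30  [30]
33. n0.wid = false  [C.pre > 3]

true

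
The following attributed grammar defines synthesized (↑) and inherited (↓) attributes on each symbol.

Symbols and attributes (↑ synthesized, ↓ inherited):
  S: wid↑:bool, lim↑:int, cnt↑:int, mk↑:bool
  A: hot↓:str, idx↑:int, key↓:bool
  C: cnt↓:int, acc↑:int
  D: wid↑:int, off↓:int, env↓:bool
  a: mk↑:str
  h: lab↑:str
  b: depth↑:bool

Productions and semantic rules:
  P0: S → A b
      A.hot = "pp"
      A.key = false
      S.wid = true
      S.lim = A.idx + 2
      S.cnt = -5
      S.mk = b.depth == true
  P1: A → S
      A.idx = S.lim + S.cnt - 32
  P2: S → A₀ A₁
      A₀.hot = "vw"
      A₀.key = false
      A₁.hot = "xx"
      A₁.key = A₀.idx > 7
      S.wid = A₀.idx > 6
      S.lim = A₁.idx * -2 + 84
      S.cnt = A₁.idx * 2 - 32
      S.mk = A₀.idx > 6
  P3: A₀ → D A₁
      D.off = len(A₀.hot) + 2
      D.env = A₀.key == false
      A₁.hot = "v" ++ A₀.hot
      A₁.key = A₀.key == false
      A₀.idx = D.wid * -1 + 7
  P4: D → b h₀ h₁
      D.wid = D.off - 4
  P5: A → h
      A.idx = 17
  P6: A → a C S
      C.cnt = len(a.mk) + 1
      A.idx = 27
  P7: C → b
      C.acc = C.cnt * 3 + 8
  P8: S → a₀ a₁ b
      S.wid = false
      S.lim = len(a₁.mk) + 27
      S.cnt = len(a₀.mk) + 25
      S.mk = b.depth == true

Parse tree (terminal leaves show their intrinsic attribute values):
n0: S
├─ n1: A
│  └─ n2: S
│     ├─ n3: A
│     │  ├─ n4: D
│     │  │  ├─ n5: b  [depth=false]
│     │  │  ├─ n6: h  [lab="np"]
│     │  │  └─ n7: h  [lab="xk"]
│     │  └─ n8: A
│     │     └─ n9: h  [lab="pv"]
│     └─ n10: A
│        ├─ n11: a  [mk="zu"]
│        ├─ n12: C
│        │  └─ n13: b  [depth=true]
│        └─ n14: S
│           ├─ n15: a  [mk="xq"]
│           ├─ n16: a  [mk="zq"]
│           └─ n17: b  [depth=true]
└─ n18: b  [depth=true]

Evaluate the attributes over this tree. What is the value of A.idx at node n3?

1. n1.hot = "pp"  ["pp"]
2. n1.key = false  [false]
3. n3.hot = "vw"  ["vw"]
4. n3.key = false  [false]
5. n4.off = 4  [len(A₀.hot) + 2]
6. n4.env = true  [A₀.key == false]
7. n5.depth = false  [terminal]
8. n6.lab = "np"  [terminal]
9. n7.lab = "xk"  [terminal]
10. n4.wid = 0  [D.off - 4]
11. n8.hot = "vvw"  ["v" ++ A₀.hot]
12. n8.key = true  [A₀.key == false]
13. n9.lab = "pv"  [terminal]
14. n8.idx = 17  [17]
15. n3.idx = 7  [D.wid * -1 + 7]
16. n10.hot = "xx"  ["xx"]
17. n10.key = false  [A₀.idx > 7]
18. n11.mk = "zu"  [terminal]
19. n12.cnt = 3  [len(a.mk) + 1]
20. n13.depth = true  [terminal]
21. n12.acc = 17  [C.cnt * 3 + 8]
22. n15.mk = "xq"  [terminal]
23. n16.mk = "zq"  [terminal]
24. n17.depth = true  [terminal]
25. n14.wid = false  [false]
26. n14.lim = 29  [len(a₁.mk) + 27]
27. n14.cnt = 27  [len(a₀.mk) + 25]
28. n14.mk = true  [b.depth == true]
29. n10.idx = 27  [27]
30. n2.wid = true  [A₀.idx > 6]
31. n2.lim = 30  [A₁.idx * -2 + 84]
32. n2.cnt = 22  [A₁.idx * 2 - 32]
33. n2.mk = true  [A₀.idx > 6]
34. n1.idx = 20  [S.lim + S.cnt - 32]
35. n18.depth = true  [terminal]
36. n0.wid = true  [true]
37. n0.lim = 22  [A.idx + 2]
38. n0.cnt = -5  [-5]
39. n0.mk = true  [b.depth == true]

7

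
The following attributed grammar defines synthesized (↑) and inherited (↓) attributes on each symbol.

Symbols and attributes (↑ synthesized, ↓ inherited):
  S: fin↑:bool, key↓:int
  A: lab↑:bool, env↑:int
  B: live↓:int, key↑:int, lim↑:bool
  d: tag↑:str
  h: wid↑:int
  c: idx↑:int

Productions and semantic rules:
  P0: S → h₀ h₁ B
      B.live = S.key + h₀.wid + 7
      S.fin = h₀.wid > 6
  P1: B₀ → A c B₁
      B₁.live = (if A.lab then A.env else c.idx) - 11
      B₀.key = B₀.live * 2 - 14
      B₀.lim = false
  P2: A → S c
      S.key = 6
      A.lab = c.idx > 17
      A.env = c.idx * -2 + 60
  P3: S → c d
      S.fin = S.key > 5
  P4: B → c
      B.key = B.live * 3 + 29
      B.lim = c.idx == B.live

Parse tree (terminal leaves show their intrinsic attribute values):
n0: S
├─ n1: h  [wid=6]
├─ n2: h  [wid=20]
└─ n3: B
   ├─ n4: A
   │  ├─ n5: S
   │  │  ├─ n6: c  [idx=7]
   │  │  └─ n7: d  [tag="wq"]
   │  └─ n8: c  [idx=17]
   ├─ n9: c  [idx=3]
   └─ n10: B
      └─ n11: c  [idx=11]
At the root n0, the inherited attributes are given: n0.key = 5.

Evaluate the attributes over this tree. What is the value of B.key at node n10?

5

1. n0.key = 5  [given at root]
2. n1.wid = 6  [terminal]
3. n2.wid = 20  [terminal]
4. n3.live = 18  [S.key + h₀.wid + 7]
5. n5.key = 6  [6]
6. n6.idx = 7  [terminal]
7. n7.tag = "wq"  [terminal]
8. n5.fin = true  [S.key > 5]
9. n8.idx = 17  [terminal]
10. n4.lab = false  [c.idx > 17]
11. n4.env = 26  [c.idx * -2 + 60]
12. n9.idx = 3  [terminal]
13. n10.live = -8  [(if A.lab then A.env else c.idx) - 11]
14. n11.idx = 11  [terminal]
15. n10.key = 5  [B.live * 3 + 29]
16. n10.lim = false  [c.idx == B.live]
17. n3.key = 22  [B₀.live * 2 - 14]
18. n3.lim = false  [false]
19. n0.fin = false  [h₀.wid > 6]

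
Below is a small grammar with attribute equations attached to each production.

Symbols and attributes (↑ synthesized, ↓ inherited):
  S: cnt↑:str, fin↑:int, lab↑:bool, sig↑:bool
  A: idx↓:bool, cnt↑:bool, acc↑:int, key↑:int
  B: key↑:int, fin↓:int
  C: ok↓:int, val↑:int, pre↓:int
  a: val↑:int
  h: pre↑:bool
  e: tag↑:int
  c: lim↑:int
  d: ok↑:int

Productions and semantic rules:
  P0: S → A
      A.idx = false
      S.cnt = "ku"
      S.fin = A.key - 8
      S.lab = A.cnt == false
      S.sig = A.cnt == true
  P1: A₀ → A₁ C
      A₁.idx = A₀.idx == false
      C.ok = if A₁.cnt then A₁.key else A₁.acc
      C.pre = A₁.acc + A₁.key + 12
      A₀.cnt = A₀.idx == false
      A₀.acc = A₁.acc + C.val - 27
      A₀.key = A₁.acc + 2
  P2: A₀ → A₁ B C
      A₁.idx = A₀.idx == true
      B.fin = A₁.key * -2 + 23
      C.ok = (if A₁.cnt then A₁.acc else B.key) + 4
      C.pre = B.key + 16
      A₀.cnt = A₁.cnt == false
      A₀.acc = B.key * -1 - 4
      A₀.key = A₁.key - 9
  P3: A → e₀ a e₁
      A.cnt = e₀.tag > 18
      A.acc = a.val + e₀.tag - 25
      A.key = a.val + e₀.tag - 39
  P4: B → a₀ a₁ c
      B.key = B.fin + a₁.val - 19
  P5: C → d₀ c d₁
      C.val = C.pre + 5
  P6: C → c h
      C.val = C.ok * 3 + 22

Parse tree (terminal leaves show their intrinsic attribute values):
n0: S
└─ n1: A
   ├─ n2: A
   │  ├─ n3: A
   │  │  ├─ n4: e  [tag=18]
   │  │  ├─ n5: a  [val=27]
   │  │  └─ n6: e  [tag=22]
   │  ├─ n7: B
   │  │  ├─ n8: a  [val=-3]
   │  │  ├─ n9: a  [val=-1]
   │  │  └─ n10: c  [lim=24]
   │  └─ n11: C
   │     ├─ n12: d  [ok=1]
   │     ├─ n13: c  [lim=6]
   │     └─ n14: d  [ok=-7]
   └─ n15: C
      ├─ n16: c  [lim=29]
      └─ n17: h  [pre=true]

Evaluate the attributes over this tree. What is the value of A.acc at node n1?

-9

1. n1.idx = false  [false]
2. n2.idx = true  [A₀.idx == false]
3. n3.idx = true  [A₀.idx == true]
4. n4.tag = 18  [terminal]
5. n5.val = 27  [terminal]
6. n6.tag = 22  [terminal]
7. n3.cnt = false  [e₀.tag > 18]
8. n3.acc = 20  [a.val + e₀.tag - 25]
9. n3.key = 6  [a.val + e₀.tag - 39]
10. n7.fin = 11  [A₁.key * -2 + 23]
11. n8.val = -3  [terminal]
12. n9.val = -1  [terminal]
13. n10.lim = 24  [terminal]
14. n7.key = -9  [B.fin + a₁.val - 19]
15. n11.ok = -5  [(if A₁.cnt then A₁.acc else B.key) + 4]
16. n11.pre = 7  [B.key + 16]
17. n12.ok = 1  [terminal]
18. n13.lim = 6  [terminal]
19. n14.ok = -7  [terminal]
20. n11.val = 12  [C.pre + 5]
21. n2.cnt = true  [A₁.cnt == false]
22. n2.acc = 5  [B.key * -1 - 4]
23. n2.key = -3  [A₁.key - 9]
24. n15.ok = -3  [if A₁.cnt then A₁.key else A₁.acc]
25. n15.pre = 14  [A₁.acc + A₁.key + 12]
26. n16.lim = 29  [terminal]
27. n17.pre = true  [terminal]
28. n15.val = 13  [C.ok * 3 + 22]
29. n1.cnt = true  [A₀.idx == false]
30. n1.acc = -9  [A₁.acc + C.val - 27]
31. n1.key = 7  [A₁.acc + 2]
32. n0.cnt = "ku"  ["ku"]
33. n0.fin = -1  [A.key - 8]
34. n0.lab = false  [A.cnt == false]
35. n0.sig = true  [A.cnt == true]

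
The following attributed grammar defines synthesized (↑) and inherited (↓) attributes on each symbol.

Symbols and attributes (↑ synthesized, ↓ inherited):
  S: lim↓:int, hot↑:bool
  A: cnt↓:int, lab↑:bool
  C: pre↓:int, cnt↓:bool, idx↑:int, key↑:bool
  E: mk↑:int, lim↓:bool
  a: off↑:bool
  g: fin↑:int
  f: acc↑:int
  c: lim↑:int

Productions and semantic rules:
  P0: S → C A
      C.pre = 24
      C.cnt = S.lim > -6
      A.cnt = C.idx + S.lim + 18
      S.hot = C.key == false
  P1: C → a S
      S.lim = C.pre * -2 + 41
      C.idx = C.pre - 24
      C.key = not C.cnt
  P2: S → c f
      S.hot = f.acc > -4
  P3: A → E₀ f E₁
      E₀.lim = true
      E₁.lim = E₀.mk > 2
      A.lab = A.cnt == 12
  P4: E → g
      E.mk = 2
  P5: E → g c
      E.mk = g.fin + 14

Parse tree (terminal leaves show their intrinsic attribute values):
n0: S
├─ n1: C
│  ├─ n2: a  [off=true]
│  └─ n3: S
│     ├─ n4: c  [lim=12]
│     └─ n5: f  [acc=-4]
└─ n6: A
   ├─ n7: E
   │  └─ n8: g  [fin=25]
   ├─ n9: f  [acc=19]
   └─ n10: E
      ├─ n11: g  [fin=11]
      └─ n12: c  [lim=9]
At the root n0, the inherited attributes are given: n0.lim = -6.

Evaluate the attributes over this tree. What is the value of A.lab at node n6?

1. n0.lim = -6  [given at root]
2. n1.pre = 24  [24]
3. n1.cnt = false  [S.lim > -6]
4. n2.off = true  [terminal]
5. n3.lim = -7  [C.pre * -2 + 41]
6. n4.lim = 12  [terminal]
7. n5.acc = -4  [terminal]
8. n3.hot = false  [f.acc > -4]
9. n1.idx = 0  [C.pre - 24]
10. n1.key = true  [not C.cnt]
11. n6.cnt = 12  [C.idx + S.lim + 18]
12. n7.lim = true  [true]
13. n8.fin = 25  [terminal]
14. n7.mk = 2  [2]
15. n9.acc = 19  [terminal]
16. n10.lim = false  [E₀.mk > 2]
17. n11.fin = 11  [terminal]
18. n12.lim = 9  [terminal]
19. n10.mk = 25  [g.fin + 14]
20. n6.lab = true  [A.cnt == 12]
21. n0.hot = false  [C.key == false]

true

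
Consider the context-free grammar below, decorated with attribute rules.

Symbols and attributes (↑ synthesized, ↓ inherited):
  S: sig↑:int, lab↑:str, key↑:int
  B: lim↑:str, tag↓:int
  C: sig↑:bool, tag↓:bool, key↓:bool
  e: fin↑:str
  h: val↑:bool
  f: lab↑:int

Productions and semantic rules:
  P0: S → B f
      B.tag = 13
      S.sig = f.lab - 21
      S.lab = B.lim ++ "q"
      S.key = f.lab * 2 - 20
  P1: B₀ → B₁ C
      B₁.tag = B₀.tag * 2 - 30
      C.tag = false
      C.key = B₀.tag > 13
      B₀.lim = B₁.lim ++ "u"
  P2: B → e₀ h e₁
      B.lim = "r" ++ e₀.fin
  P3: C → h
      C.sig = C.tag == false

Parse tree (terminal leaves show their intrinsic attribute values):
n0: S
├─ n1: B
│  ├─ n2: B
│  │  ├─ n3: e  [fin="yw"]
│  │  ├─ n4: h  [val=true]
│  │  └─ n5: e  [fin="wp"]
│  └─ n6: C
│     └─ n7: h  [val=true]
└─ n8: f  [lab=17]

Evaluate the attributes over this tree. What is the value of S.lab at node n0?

"rywuq"

1. n1.tag = 13  [13]
2. n2.tag = -4  [B₀.tag * 2 - 30]
3. n3.fin = "yw"  [terminal]
4. n4.val = true  [terminal]
5. n5.fin = "wp"  [terminal]
6. n2.lim = "ryw"  ["r" ++ e₀.fin]
7. n6.tag = false  [false]
8. n6.key = false  [B₀.tag > 13]
9. n7.val = true  [terminal]
10. n6.sig = true  [C.tag == false]
11. n1.lim = "rywu"  [B₁.lim ++ "u"]
12. n8.lab = 17  [terminal]
13. n0.sig = -4  [f.lab - 21]
14. n0.lab = "rywuq"  [B.lim ++ "q"]
15. n0.key = 14  [f.lab * 2 - 20]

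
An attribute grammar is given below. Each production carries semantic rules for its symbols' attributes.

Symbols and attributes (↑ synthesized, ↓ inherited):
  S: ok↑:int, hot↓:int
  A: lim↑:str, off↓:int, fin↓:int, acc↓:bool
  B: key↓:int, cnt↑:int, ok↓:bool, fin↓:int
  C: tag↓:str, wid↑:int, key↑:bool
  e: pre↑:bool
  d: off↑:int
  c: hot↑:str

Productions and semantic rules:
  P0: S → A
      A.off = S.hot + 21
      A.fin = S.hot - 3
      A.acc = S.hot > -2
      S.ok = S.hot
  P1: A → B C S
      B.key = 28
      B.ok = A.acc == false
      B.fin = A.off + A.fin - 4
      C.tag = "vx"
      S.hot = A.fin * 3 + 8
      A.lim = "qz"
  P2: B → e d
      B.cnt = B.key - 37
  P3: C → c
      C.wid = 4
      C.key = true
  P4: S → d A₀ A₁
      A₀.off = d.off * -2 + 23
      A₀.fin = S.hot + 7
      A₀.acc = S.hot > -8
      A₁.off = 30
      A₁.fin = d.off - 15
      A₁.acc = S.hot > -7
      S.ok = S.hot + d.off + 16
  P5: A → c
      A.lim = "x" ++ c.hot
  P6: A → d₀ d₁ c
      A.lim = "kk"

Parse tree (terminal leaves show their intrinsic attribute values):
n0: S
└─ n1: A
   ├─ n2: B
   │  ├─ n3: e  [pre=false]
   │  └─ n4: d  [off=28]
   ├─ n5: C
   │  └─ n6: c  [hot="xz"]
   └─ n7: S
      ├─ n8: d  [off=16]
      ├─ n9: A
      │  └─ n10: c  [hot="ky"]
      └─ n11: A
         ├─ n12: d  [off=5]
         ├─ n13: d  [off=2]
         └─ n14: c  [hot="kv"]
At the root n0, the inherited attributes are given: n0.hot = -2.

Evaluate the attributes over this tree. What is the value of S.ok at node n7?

1. n0.hot = -2  [given at root]
2. n1.off = 19  [S.hot + 21]
3. n1.fin = -5  [S.hot - 3]
4. n1.acc = false  [S.hot > -2]
5. n2.key = 28  [28]
6. n2.ok = true  [A.acc == false]
7. n2.fin = 10  [A.off + A.fin - 4]
8. n3.pre = false  [terminal]
9. n4.off = 28  [terminal]
10. n2.cnt = -9  [B.key - 37]
11. n5.tag = "vx"  ["vx"]
12. n6.hot = "xz"  [terminal]
13. n5.wid = 4  [4]
14. n5.key = true  [true]
15. n7.hot = -7  [A.fin * 3 + 8]
16. n8.off = 16  [terminal]
17. n9.off = -9  [d.off * -2 + 23]
18. n9.fin = 0  [S.hot + 7]
19. n9.acc = true  [S.hot > -8]
20. n10.hot = "ky"  [terminal]
21. n9.lim = "xky"  ["x" ++ c.hot]
22. n11.off = 30  [30]
23. n11.fin = 1  [d.off - 15]
24. n11.acc = false  [S.hot > -7]
25. n12.off = 5  [terminal]
26. n13.off = 2  [terminal]
27. n14.hot = "kv"  [terminal]
28. n11.lim = "kk"  ["kk"]
29. n7.ok = 25  [S.hot + d.off + 16]
30. n1.lim = "qz"  ["qz"]
31. n0.ok = -2  [S.hot]

25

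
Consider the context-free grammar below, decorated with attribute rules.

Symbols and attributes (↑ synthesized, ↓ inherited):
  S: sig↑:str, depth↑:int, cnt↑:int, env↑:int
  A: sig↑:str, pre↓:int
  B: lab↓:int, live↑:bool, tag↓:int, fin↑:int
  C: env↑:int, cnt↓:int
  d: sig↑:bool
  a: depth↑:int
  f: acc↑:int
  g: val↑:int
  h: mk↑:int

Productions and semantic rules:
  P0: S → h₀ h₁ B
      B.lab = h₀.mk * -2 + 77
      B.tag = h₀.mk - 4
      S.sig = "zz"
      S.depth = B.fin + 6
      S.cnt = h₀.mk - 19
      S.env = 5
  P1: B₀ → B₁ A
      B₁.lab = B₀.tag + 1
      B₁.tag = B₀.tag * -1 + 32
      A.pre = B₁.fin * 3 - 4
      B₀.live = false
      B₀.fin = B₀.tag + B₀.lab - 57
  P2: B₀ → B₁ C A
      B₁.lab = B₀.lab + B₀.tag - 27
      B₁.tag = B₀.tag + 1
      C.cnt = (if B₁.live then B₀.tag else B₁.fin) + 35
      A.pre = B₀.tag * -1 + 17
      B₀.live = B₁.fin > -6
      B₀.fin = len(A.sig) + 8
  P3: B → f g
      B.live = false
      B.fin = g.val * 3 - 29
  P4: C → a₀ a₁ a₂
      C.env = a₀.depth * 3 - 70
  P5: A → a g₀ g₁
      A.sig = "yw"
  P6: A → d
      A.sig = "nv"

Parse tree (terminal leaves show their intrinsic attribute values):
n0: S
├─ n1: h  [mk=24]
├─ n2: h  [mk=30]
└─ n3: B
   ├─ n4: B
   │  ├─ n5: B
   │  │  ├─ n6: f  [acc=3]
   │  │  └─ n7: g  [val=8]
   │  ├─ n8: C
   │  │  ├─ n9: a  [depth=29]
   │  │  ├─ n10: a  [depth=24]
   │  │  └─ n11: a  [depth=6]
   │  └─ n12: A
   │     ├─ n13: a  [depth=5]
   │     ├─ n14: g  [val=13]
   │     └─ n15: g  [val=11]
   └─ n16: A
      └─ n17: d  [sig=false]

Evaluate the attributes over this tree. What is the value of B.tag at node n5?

1. n1.mk = 24  [terminal]
2. n2.mk = 30  [terminal]
3. n3.lab = 29  [h₀.mk * -2 + 77]
4. n3.tag = 20  [h₀.mk - 4]
5. n4.lab = 21  [B₀.tag + 1]
6. n4.tag = 12  [B₀.tag * -1 + 32]
7. n5.lab = 6  [B₀.lab + B₀.tag - 27]
8. n5.tag = 13  [B₀.tag + 1]
9. n6.acc = 3  [terminal]
10. n7.val = 8  [terminal]
11. n5.live = false  [false]
12. n5.fin = -5  [g.val * 3 - 29]
13. n8.cnt = 30  [(if B₁.live then B₀.tag else B₁.fin) + 35]
14. n9.depth = 29  [terminal]
15. n10.depth = 24  [terminal]
16. n11.depth = 6  [terminal]
17. n8.env = 17  [a₀.depth * 3 - 70]
18. n12.pre = 5  [B₀.tag * -1 + 17]
19. n13.depth = 5  [terminal]
20. n14.val = 13  [terminal]
21. n15.val = 11  [terminal]
22. n12.sig = "yw"  ["yw"]
23. n4.live = true  [B₁.fin > -6]
24. n4.fin = 10  [len(A.sig) + 8]
25. n16.pre = 26  [B₁.fin * 3 - 4]
26. n17.sig = false  [terminal]
27. n16.sig = "nv"  ["nv"]
28. n3.live = false  [false]
29. n3.fin = -8  [B₀.tag + B₀.lab - 57]
30. n0.sig = "zz"  ["zz"]
31. n0.depth = -2  [B.fin + 6]
32. n0.cnt = 5  [h₀.mk - 19]
33. n0.env = 5  [5]

13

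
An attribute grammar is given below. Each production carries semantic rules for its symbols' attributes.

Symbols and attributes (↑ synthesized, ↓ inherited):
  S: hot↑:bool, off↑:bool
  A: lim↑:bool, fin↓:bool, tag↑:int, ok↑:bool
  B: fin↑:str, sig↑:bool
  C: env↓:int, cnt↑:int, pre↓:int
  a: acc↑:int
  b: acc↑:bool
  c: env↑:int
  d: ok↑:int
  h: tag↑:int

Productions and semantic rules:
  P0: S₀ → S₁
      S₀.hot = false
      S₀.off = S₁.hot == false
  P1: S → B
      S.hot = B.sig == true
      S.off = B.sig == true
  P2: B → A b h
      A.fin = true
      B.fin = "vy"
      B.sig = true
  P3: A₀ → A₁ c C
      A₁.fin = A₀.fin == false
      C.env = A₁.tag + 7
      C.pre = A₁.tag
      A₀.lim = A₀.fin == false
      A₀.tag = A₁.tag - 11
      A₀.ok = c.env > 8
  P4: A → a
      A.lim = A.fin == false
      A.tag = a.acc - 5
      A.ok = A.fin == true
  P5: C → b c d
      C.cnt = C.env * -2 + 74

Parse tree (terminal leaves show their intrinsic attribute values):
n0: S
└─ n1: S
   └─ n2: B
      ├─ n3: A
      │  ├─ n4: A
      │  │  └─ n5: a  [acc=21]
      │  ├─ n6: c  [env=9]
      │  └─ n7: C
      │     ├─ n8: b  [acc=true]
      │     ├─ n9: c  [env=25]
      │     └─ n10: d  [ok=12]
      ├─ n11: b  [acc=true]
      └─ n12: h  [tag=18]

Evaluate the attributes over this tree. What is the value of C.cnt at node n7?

1. n3.fin = true  [true]
2. n4.fin = false  [A₀.fin == false]
3. n5.acc = 21  [terminal]
4. n4.lim = true  [A.fin == false]
5. n4.tag = 16  [a.acc - 5]
6. n4.ok = false  [A.fin == true]
7. n6.env = 9  [terminal]
8. n7.env = 23  [A₁.tag + 7]
9. n7.pre = 16  [A₁.tag]
10. n8.acc = true  [terminal]
11. n9.env = 25  [terminal]
12. n10.ok = 12  [terminal]
13. n7.cnt = 28  [C.env * -2 + 74]
14. n3.lim = false  [A₀.fin == false]
15. n3.tag = 5  [A₁.tag - 11]
16. n3.ok = true  [c.env > 8]
17. n11.acc = true  [terminal]
18. n12.tag = 18  [terminal]
19. n2.fin = "vy"  ["vy"]
20. n2.sig = true  [true]
21. n1.hot = true  [B.sig == true]
22. n1.off = true  [B.sig == true]
23. n0.hot = false  [false]
24. n0.off = false  [S₁.hot == false]

28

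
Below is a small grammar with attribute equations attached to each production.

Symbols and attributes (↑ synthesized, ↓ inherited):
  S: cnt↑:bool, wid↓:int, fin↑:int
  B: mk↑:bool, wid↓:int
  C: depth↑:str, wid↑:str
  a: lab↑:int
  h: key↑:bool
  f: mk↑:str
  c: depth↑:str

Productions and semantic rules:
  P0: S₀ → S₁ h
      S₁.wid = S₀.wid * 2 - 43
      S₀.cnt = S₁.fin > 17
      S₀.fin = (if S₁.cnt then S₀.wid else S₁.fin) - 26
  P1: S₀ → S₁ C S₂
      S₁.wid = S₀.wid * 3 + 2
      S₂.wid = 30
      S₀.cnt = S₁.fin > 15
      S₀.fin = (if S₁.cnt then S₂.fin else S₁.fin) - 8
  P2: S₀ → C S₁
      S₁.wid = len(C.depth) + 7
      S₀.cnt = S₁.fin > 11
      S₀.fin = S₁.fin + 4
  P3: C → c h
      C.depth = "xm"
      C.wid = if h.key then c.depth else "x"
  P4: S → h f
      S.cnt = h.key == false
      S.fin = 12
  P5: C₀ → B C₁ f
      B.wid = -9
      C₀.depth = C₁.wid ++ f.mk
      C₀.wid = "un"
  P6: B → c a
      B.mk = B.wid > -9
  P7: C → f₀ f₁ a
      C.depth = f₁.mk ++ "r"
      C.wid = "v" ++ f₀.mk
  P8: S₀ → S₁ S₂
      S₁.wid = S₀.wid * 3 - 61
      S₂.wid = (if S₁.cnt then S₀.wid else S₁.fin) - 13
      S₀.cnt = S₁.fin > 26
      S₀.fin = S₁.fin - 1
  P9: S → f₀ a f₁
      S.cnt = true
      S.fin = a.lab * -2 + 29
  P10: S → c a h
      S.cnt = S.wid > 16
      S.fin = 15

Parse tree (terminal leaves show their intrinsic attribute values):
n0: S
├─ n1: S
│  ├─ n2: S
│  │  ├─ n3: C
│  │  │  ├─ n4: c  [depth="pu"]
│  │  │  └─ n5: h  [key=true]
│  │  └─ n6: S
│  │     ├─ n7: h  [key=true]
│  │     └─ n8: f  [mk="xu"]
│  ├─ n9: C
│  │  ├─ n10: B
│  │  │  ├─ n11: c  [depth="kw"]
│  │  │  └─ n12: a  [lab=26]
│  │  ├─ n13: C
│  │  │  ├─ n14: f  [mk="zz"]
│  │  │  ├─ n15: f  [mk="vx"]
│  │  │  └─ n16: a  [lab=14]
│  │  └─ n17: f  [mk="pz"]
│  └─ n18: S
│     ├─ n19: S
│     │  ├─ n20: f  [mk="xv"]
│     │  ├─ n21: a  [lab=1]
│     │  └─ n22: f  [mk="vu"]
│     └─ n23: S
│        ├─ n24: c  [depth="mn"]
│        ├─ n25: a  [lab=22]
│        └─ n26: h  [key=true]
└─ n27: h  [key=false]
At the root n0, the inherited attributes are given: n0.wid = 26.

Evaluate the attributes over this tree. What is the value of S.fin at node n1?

1. n0.wid = 26  [given at root]
2. n1.wid = 9  [S₀.wid * 2 - 43]
3. n2.wid = 29  [S₀.wid * 3 + 2]
4. n4.depth = "pu"  [terminal]
5. n5.key = true  [terminal]
6. n3.depth = "xm"  ["xm"]
7. n3.wid = "pu"  [if h.key then c.depth else "x"]
8. n6.wid = 9  [len(C.depth) + 7]
9. n7.key = true  [terminal]
10. n8.mk = "xu"  [terminal]
11. n6.cnt = false  [h.key == false]
12. n6.fin = 12  [12]
13. n2.cnt = true  [S₁.fin > 11]
14. n2.fin = 16  [S₁.fin + 4]
15. n10.wid = -9  [-9]
16. n11.depth = "kw"  [terminal]
17. n12.lab = 26  [terminal]
18. n10.mk = false  [B.wid > -9]
19. n14.mk = "zz"  [terminal]
20. n15.mk = "vx"  [terminal]
21. n16.lab = 14  [terminal]
22. n13.depth = "vxr"  [f₁.mk ++ "r"]
23. n13.wid = "vzz"  ["v" ++ f₀.mk]
24. n17.mk = "pz"  [terminal]
25. n9.depth = "vzzpz"  [C₁.wid ++ f.mk]
26. n9.wid = "un"  ["un"]
27. n18.wid = 30  [30]
28. n19.wid = 29  [S₀.wid * 3 - 61]
29. n20.mk = "xv"  [terminal]
30. n21.lab = 1  [terminal]
31. n22.mk = "vu"  [terminal]
32. n19.cnt = true  [true]
33. n19.fin = 27  [a.lab * -2 + 29]
34. n23.wid = 17  [(if S₁.cnt then S₀.wid else S₁.fin) - 13]
35. n24.depth = "mn"  [terminal]
36. n25.lab = 22  [terminal]
37. n26.key = true  [terminal]
38. n23.cnt = true  [S.wid > 16]
39. n23.fin = 15  [15]
40. n18.cnt = true  [S₁.fin > 26]
41. n18.fin = 26  [S₁.fin - 1]
42. n1.cnt = true  [S₁.fin > 15]
43. n1.fin = 18  [(if S₁.cnt then S₂.fin else S₁.fin) - 8]
44. n27.key = false  [terminal]
45. n0.cnt = true  [S₁.fin > 17]
46. n0.fin = 0  [(if S₁.cnt then S₀.wid else S₁.fin) - 26]

18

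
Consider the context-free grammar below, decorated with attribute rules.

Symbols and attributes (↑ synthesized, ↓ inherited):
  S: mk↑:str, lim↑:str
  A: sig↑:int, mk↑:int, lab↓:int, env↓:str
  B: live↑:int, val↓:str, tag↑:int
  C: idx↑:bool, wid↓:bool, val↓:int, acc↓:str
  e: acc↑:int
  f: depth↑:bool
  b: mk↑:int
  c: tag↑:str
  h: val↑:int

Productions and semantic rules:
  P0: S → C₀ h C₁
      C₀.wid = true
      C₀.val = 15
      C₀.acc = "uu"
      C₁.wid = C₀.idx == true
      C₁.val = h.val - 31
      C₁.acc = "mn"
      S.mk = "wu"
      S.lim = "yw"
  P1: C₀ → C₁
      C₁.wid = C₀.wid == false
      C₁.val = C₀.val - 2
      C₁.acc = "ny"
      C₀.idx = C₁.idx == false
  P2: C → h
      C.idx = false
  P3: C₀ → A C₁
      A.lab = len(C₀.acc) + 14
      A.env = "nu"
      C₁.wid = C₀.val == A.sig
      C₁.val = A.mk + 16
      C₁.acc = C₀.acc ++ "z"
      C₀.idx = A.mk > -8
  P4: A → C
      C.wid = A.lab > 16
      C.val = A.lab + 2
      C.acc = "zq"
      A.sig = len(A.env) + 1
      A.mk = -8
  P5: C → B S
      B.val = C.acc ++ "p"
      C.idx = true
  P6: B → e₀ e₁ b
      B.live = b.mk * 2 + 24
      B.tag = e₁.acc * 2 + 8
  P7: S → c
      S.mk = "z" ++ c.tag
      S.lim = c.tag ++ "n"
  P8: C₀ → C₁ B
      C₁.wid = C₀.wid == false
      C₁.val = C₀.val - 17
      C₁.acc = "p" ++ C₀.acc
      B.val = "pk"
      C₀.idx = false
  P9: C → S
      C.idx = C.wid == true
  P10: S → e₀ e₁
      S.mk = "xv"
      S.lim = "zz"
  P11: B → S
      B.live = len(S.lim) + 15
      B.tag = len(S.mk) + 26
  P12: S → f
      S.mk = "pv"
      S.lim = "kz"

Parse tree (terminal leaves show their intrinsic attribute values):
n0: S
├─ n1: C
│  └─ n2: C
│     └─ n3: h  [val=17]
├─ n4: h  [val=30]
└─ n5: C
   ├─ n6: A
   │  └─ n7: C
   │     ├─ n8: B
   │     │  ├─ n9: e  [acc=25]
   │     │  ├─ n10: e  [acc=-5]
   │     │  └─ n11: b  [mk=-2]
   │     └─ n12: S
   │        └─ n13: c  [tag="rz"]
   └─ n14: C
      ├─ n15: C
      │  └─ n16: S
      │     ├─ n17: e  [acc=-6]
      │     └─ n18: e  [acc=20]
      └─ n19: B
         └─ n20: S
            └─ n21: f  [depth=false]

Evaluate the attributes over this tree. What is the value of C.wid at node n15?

true

1. n1.wid = true  [true]
2. n1.val = 15  [15]
3. n1.acc = "uu"  ["uu"]
4. n2.wid = false  [C₀.wid == false]
5. n2.val = 13  [C₀.val - 2]
6. n2.acc = "ny"  ["ny"]
7. n3.val = 17  [terminal]
8. n2.idx = false  [false]
9. n1.idx = true  [C₁.idx == false]
10. n4.val = 30  [terminal]
11. n5.wid = true  [C₀.idx == true]
12. n5.val = -1  [h.val - 31]
13. n5.acc = "mn"  ["mn"]
14. n6.lab = 16  [len(C₀.acc) + 14]
15. n6.env = "nu"  ["nu"]
16. n7.wid = false  [A.lab > 16]
17. n7.val = 18  [A.lab + 2]
18. n7.acc = "zq"  ["zq"]
19. n8.val = "zqp"  [C.acc ++ "p"]
20. n9.acc = 25  [terminal]
21. n10.acc = -5  [terminal]
22. n11.mk = -2  [terminal]
23. n8.live = 20  [b.mk * 2 + 24]
24. n8.tag = -2  [e₁.acc * 2 + 8]
25. n13.tag = "rz"  [terminal]
26. n12.mk = "zrz"  ["z" ++ c.tag]
27. n12.lim = "rzn"  [c.tag ++ "n"]
28. n7.idx = true  [true]
29. n6.sig = 3  [len(A.env) + 1]
30. n6.mk = -8  [-8]
31. n14.wid = false  [C₀.val == A.sig]
32. n14.val = 8  [A.mk + 16]
33. n14.acc = "mnz"  [C₀.acc ++ "z"]
34. n15.wid = true  [C₀.wid == false]
35. n15.val = -9  [C₀.val - 17]
36. n15.acc = "pmnz"  ["p" ++ C₀.acc]
37. n17.acc = -6  [terminal]
38. n18.acc = 20  [terminal]
39. n16.mk = "xv"  ["xv"]
40. n16.lim = "zz"  ["zz"]
41. n15.idx = true  [C.wid == true]
42. n19.val = "pk"  ["pk"]
43. n21.depth = false  [terminal]
44. n20.mk = "pv"  ["pv"]
45. n20.lim = "kz"  ["kz"]
46. n19.live = 17  [len(S.lim) + 15]
47. n19.tag = 28  [len(S.mk) + 26]
48. n14.idx = false  [false]
49. n5.idx = false  [A.mk > -8]
50. n0.mk = "wu"  ["wu"]
51. n0.lim = "yw"  ["yw"]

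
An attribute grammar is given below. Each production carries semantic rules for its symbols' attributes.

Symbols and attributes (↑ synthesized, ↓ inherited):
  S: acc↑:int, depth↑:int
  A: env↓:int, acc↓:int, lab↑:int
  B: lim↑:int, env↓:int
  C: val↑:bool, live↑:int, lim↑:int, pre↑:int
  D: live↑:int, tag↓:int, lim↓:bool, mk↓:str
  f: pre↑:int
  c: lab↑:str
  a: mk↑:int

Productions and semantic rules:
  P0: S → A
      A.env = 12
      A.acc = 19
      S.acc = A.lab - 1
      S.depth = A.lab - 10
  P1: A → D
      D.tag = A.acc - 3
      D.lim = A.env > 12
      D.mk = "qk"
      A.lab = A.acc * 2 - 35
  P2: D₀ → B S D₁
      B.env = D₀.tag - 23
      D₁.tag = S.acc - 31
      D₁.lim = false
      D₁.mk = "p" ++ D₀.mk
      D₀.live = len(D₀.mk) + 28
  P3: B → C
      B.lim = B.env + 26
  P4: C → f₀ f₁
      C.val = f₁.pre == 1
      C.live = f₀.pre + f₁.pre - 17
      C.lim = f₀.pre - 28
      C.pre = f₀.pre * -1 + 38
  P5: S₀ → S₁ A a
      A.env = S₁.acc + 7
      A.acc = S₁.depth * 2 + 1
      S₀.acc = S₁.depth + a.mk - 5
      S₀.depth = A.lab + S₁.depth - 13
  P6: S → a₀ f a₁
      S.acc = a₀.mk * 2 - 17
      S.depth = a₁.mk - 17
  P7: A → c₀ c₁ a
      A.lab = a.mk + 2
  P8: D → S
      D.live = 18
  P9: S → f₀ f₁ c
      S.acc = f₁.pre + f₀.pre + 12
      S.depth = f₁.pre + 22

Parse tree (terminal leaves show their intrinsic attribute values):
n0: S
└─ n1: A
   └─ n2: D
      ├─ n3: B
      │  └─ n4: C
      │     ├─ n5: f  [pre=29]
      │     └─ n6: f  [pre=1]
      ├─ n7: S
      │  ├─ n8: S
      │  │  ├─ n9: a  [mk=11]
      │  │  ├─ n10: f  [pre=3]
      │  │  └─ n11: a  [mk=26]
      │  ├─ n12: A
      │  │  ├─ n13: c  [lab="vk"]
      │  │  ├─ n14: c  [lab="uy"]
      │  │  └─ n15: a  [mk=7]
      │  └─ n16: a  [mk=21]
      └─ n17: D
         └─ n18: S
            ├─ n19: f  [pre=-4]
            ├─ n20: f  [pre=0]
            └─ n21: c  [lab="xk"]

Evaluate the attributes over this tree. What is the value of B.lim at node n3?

19

1. n1.env = 12  [12]
2. n1.acc = 19  [19]
3. n2.tag = 16  [A.acc - 3]
4. n2.lim = false  [A.env > 12]
5. n2.mk = "qk"  ["qk"]
6. n3.env = -7  [D₀.tag - 23]
7. n5.pre = 29  [terminal]
8. n6.pre = 1  [terminal]
9. n4.val = true  [f₁.pre == 1]
10. n4.live = 13  [f₀.pre + f₁.pre - 17]
11. n4.lim = 1  [f₀.pre - 28]
12. n4.pre = 9  [f₀.pre * -1 + 38]
13. n3.lim = 19  [B.env + 26]
14. n9.mk = 11  [terminal]
15. n10.pre = 3  [terminal]
16. n11.mk = 26  [terminal]
17. n8.acc = 5  [a₀.mk * 2 - 17]
18. n8.depth = 9  [a₁.mk - 17]
19. n12.env = 12  [S₁.acc + 7]
20. n12.acc = 19  [S₁.depth * 2 + 1]
21. n13.lab = "vk"  [terminal]
22. n14.lab = "uy"  [terminal]
23. n15.mk = 7  [terminal]
24. n12.lab = 9  [a.mk + 2]
25. n16.mk = 21  [terminal]
26. n7.acc = 25  [S₁.depth + a.mk - 5]
27. n7.depth = 5  [A.lab + S₁.depth - 13]
28. n17.tag = -6  [S.acc - 31]
29. n17.lim = false  [false]
30. n17.mk = "pqk"  ["p" ++ D₀.mk]
31. n19.pre = -4  [terminal]
32. n20.pre = 0  [terminal]
33. n21.lab = "xk"  [terminal]
34. n18.acc = 8  [f₁.pre + f₀.pre + 12]
35. n18.depth = 22  [f₁.pre + 22]
36. n17.live = 18  [18]
37. n2.live = 30  [len(D₀.mk) + 28]
38. n1.lab = 3  [A.acc * 2 - 35]
39. n0.acc = 2  [A.lab - 1]
40. n0.depth = -7  [A.lab - 10]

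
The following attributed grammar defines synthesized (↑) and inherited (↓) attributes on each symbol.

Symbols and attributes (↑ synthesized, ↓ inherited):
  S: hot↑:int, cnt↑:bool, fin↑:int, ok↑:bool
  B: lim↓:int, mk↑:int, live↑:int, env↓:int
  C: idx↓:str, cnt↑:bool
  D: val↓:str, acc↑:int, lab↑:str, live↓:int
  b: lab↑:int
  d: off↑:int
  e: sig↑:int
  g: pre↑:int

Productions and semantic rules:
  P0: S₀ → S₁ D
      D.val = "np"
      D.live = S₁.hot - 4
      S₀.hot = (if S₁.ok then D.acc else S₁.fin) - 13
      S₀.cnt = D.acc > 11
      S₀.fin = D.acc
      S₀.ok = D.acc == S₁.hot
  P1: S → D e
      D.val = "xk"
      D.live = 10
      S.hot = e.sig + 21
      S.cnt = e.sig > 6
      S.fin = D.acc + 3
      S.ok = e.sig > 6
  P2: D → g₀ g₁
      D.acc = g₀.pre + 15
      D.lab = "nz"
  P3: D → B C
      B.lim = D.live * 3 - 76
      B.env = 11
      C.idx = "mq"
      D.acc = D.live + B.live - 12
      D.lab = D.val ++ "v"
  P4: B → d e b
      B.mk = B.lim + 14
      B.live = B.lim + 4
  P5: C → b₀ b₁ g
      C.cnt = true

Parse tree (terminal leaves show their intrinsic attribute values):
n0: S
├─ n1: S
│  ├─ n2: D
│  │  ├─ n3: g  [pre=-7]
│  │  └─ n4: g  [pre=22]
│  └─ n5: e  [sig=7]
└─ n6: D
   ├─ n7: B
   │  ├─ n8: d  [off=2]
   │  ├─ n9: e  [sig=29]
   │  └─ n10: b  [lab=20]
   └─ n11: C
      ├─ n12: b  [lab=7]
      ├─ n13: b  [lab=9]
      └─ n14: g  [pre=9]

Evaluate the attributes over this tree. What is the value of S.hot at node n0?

-1

1. n2.val = "xk"  ["xk"]
2. n2.live = 10  [10]
3. n3.pre = -7  [terminal]
4. n4.pre = 22  [terminal]
5. n2.acc = 8  [g₀.pre + 15]
6. n2.lab = "nz"  ["nz"]
7. n5.sig = 7  [terminal]
8. n1.hot = 28  [e.sig + 21]
9. n1.cnt = true  [e.sig > 6]
10. n1.fin = 11  [D.acc + 3]
11. n1.ok = true  [e.sig > 6]
12. n6.val = "np"  ["np"]
13. n6.live = 24  [S₁.hot - 4]
14. n7.lim = -4  [D.live * 3 - 76]
15. n7.env = 11  [11]
16. n8.off = 2  [terminal]
17. n9.sig = 29  [terminal]
18. n10.lab = 20  [terminal]
19. n7.mk = 10  [B.lim + 14]
20. n7.live = 0  [B.lim + 4]
21. n11.idx = "mq"  ["mq"]
22. n12.lab = 7  [terminal]
23. n13.lab = 9  [terminal]
24. n14.pre = 9  [terminal]
25. n11.cnt = true  [true]
26. n6.acc = 12  [D.live + B.live - 12]
27. n6.lab = "npv"  [D.val ++ "v"]
28. n0.hot = -1  [(if S₁.ok then D.acc else S₁.fin) - 13]
29. n0.cnt = true  [D.acc > 11]
30. n0.fin = 12  [D.acc]
31. n0.ok = false  [D.acc == S₁.hot]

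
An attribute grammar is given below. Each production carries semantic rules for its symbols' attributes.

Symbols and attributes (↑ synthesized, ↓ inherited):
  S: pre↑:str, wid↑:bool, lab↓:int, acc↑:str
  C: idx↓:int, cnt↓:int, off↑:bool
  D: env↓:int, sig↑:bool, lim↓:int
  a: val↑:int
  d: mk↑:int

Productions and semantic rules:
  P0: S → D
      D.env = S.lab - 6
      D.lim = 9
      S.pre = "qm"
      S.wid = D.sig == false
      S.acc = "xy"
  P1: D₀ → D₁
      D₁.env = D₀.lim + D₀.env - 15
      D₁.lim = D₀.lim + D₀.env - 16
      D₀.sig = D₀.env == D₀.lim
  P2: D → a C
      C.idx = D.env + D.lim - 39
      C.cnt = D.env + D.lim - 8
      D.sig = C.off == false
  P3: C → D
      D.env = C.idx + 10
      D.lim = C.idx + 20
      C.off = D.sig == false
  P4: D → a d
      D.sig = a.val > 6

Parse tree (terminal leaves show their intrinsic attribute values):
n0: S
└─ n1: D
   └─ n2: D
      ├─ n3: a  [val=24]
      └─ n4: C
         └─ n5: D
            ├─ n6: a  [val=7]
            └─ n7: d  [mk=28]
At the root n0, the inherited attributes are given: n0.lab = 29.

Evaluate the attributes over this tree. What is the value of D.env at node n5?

1. n0.lab = 29  [given at root]
2. n1.env = 23  [S.lab - 6]
3. n1.lim = 9  [9]
4. n2.env = 17  [D₀.lim + D₀.env - 15]
5. n2.lim = 16  [D₀.lim + D₀.env - 16]
6. n3.val = 24  [terminal]
7. n4.idx = -6  [D.env + D.lim - 39]
8. n4.cnt = 25  [D.env + D.lim - 8]
9. n5.env = 4  [C.idx + 10]
10. n5.lim = 14  [C.idx + 20]
11. n6.val = 7  [terminal]
12. n7.mk = 28  [terminal]
13. n5.sig = true  [a.val > 6]
14. n4.off = false  [D.sig == false]
15. n2.sig = true  [C.off == false]
16. n1.sig = false  [D₀.env == D₀.lim]
17. n0.pre = "qm"  ["qm"]
18. n0.wid = true  [D.sig == false]
19. n0.acc = "xy"  ["xy"]

4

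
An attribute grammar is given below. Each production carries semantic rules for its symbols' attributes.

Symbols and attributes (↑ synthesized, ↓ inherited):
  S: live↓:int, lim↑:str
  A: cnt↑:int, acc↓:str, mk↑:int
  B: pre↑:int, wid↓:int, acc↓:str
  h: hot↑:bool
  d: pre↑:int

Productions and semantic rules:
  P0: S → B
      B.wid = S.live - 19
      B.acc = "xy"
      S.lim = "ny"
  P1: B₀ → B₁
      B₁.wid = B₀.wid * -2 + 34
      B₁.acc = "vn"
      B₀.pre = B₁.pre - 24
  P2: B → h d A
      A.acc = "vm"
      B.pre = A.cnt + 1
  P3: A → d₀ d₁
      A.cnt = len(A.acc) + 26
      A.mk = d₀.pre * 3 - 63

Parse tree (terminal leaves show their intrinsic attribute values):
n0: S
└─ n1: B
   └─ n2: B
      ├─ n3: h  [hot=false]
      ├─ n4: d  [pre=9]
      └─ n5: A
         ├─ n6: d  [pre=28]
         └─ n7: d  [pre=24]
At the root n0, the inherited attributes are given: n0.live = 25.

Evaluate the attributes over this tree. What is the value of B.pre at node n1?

1. n0.live = 25  [given at root]
2. n1.wid = 6  [S.live - 19]
3. n1.acc = "xy"  ["xy"]
4. n2.wid = 22  [B₀.wid * -2 + 34]
5. n2.acc = "vn"  ["vn"]
6. n3.hot = false  [terminal]
7. n4.pre = 9  [terminal]
8. n5.acc = "vm"  ["vm"]
9. n6.pre = 28  [terminal]
10. n7.pre = 24  [terminal]
11. n5.cnt = 28  [len(A.acc) + 26]
12. n5.mk = 21  [d₀.pre * 3 - 63]
13. n2.pre = 29  [A.cnt + 1]
14. n1.pre = 5  [B₁.pre - 24]
15. n0.lim = "ny"  ["ny"]

5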